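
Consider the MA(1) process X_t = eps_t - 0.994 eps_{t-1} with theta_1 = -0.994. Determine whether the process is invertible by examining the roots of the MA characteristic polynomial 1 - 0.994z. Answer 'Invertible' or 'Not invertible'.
\text{Invertible}

The MA(q) characteristic polynomial is P(z) = 1 - 0.994z.
Invertibility requires all roots to lie outside the unit circle, i.e. |z| > 1 for every root.
This is linear in z: 1 + (-0.994) z = 0  =>  z = -1/(-0.994) = 1.006036,  |z| = 1.006036.
Moduli of all roots: 1.0060.
All moduli strictly greater than 1? Yes.
Verdict: Invertible.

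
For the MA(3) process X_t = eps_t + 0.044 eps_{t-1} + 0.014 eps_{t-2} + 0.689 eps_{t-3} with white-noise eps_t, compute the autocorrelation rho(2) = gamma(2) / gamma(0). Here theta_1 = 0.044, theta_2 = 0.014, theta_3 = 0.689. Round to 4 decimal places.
\rho(2) = 0.0300

For an MA(q) process with theta_0 = 1, the autocovariance is
  gamma(k) = sigma^2 * sum_{i=0..q-k} theta_i * theta_{i+k},
and rho(k) = gamma(k) / gamma(0). Sigma^2 cancels.
  numerator   = (1)*(0.014) + (0.044)*(0.689) = 0.044316.
  denominator = (1)^2 + (0.044)^2 + (0.014)^2 + (0.689)^2 = 1.476853.
  rho(2) = 0.044316 / 1.476853 = 0.0300.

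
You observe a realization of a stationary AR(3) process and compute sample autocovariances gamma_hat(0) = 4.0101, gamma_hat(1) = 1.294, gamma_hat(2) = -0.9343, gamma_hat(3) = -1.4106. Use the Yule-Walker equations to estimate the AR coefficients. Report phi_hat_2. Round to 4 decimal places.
\hat\phi_{2} = -0.3030

The Yule-Walker equations for an AR(p) process read, in matrix form,
  Gamma_p phi = r_p,   with   (Gamma_p)_{ij} = gamma(|i - j|),
                       (r_p)_i = gamma(i),   i,j = 1..p.
Substitute the sample gammas (Toeplitz matrix and right-hand side of size 3):
  Gamma_p = [[4.0101, 1.294, -0.9343], [1.294, 4.0101, 1.294], [-0.9343, 1.294, 4.0101]]
  r_p     = [1.294, -0.9343, -1.4106]
Written out (R1..R3):
  (R1) 4.0101 phi_1 + 1.294 phi_2 - 0.9343 phi_3 = 1.294
  (R2) 1.294 phi_1 + 4.0101 phi_2 + 1.294 phi_3 = -0.9343
  (R3) -0.9343 phi_1 + 1.294 phi_2 + 4.0101 phi_3 = -1.4106
Gaussian elimination:
  R2 <- R2 - (1.294/4.0101) R1 = R2 - (0.322685) R1:  3.592545 phi_2 + 1.595485 phi_3 = -1.351855
  R3 <- R3 - (-0.9343/4.0101) R1 = R3 - (-0.232987) R1:  1.595485 phi_2 + 3.792421 phi_3 = -1.109115
  R3 <- R3 - (1.595485/3.592545) R2 = R3 - (0.44411) R2:  3.08385 phi_3 = -0.508743
Back-substitution:
  phi_hat_3 = -0.508743 / 3.08385 = -0.16497
  phi_hat_2 = (-1.351855 - (1.595485)(-0.16497)) / 3.592545 = -0.30303
  phi_hat_1 = (1.294 - (1.294)(-0.30303) - (-0.9343)(-0.16497)) / 4.0101 = 0.382033
So phi_hat = [0.3820, -0.3030, -0.1650].
Therefore phi_hat_2 = -0.3030.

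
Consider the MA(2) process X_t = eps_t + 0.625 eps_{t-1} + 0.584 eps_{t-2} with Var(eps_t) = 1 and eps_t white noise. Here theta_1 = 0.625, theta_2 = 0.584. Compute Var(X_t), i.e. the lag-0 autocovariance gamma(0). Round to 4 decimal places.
\gamma(0) = 1.7317

For an MA(q) process X_t = eps_t + sum_i theta_i eps_{t-i} with
Var(eps_t) = sigma^2, the variance is
  gamma(0) = sigma^2 * (1 + sum_i theta_i^2).
  sum_i theta_i^2 = (0.625)^2 + (0.584)^2 = 0.390625 + 0.341056 = 0.731681.
  gamma(0) = 1 * (1 + 0.731681) = 1 * 1.731681 = 1.731681, which rounds to 1.7317.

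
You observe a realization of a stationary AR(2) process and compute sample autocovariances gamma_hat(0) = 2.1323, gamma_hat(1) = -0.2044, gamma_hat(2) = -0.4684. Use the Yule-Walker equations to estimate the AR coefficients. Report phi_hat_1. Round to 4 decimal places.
\hat\phi_{1} = -0.1180

The Yule-Walker equations for an AR(p) process read, in matrix form,
  Gamma_p phi = r_p,   with   (Gamma_p)_{ij} = gamma(|i - j|),
                       (r_p)_i = gamma(i),   i,j = 1..p.
Substitute the sample gammas (Toeplitz matrix and right-hand side of size 2):
  Gamma_p = [[2.1323, -0.2044], [-0.2044, 2.1323]]
  r_p     = [-0.2044, -0.4684]
Written out:
  2.1323 phi_1 - 0.2044 phi_2 = -0.2044
  -0.2044 phi_1 + 2.1323 phi_2 = -0.4684
Solve by Cramer's rule:
  det = gamma(0)^2 - gamma(1)^2 = (2.1323)^2 - (-0.2044)^2 = 4.54670329 - 0.04177936 = 4.50492393
  phi_hat_1 = [gamma(1) gamma(0) - gamma(1) gamma(2)] / det = [(-0.2044)(2.1323) - (-0.2044)(-0.4684)] / 4.50492393 = -0.53158308 / 4.50492393 = -0.118
  phi_hat_2 = [gamma(0) gamma(2) - gamma(1)^2] / det = [(2.1323)(-0.4684) - (-0.2044)^2] / 4.50492393 = -1.04054868 / 4.50492393 = -0.231
So phi_hat = [-0.1180, -0.2310].
Therefore phi_hat_1 = -0.1180.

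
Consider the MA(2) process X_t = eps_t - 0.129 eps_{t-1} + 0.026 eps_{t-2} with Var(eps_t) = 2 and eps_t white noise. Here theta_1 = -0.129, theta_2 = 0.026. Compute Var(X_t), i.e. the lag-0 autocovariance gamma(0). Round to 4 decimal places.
\gamma(0) = 2.0346

For an MA(q) process X_t = eps_t + sum_i theta_i eps_{t-i} with
Var(eps_t) = sigma^2, the variance is
  gamma(0) = sigma^2 * (1 + sum_i theta_i^2).
  sum_i theta_i^2 = (-0.129)^2 + (0.026)^2 = 0.016641 + 0.000676 = 0.017317.
  gamma(0) = 2 * (1 + 0.017317) = 2 * 1.017317 = 2.034634, which rounds to 2.0346.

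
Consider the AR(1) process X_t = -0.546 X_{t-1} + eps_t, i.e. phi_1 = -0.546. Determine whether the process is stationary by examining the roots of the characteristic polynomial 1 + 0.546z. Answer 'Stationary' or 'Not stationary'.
\text{Stationary}

The AR(p) characteristic polynomial is P(z) = 1 + 0.546z.
Stationarity requires all roots to lie outside the unit circle, i.e. |z| > 1 for every root.
This is linear in z: 1 + (0.546) z = 0  =>  z = -1/(0.546) = -1.831502,  |z| = 1.831502.
Moduli of all roots: 1.8315.
All moduli strictly greater than 1? Yes.
Verdict: Stationary.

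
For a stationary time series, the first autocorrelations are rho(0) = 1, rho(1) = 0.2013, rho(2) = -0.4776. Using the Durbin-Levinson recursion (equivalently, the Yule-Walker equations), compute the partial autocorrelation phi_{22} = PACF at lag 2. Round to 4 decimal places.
\phi_{22} = -0.5400

The PACF at lag k is phi_{kk}, the last component of the solution
to the Yule-Walker system G_k phi = r_k where
  (G_k)_{ij} = rho(|i - j|), (r_k)_i = rho(i), i,j = 1..k.
Equivalently, Durbin-Levinson gives phi_{kk} iteratively:
  phi_{11} = rho(1)
  phi_{kk} = [rho(k) - sum_{j=1..k-1} phi_{k-1,j} rho(k-j)]
            / [1 - sum_{j=1..k-1} phi_{k-1,j} rho(j)],
  phi_{k,j} = phi_{k-1,j} - phi_{kk} phi_{k-1,k-j},  j = 1..k-1.
Step k = 1:
  phi_11 = rho(1) = 0.2013.
Step k = 2:
  phi_22 = [rho(2) - phi_11 rho(1)] / [1 - phi_11 rho(1)] = [-0.4776 - (0.2013)(0.2013)] / [1 - (0.2013)(0.2013)]
         = -0.51812169 / 0.95947831 = -0.54.
Therefore phi_{22} = -0.5400.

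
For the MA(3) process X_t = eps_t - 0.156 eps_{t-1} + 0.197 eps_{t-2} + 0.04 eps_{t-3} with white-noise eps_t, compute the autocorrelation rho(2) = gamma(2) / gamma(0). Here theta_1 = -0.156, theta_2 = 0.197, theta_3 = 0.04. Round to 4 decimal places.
\rho(2) = 0.1792

For an MA(q) process with theta_0 = 1, the autocovariance is
  gamma(k) = sigma^2 * sum_{i=0..q-k} theta_i * theta_{i+k},
and rho(k) = gamma(k) / gamma(0). Sigma^2 cancels.
  numerator   = (1)*(0.197) + (-0.156)*(0.04) = 0.19076.
  denominator = (1)^2 + (-0.156)^2 + (0.197)^2 + (0.04)^2 = 1.064745.
  rho(2) = 0.19076 / 1.064745 = 0.1792.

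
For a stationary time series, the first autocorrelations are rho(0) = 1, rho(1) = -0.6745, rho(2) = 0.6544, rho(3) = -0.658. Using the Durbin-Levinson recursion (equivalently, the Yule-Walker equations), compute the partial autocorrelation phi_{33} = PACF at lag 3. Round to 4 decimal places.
\phi_{33} = -0.2782

The PACF at lag k is phi_{kk}, the last component of the solution
to the Yule-Walker system G_k phi = r_k where
  (G_k)_{ij} = rho(|i - j|), (r_k)_i = rho(i), i,j = 1..k.
Equivalently, Durbin-Levinson gives phi_{kk} iteratively:
  phi_{11} = rho(1)
  phi_{kk} = [rho(k) - sum_{j=1..k-1} phi_{k-1,j} rho(k-j)]
            / [1 - sum_{j=1..k-1} phi_{k-1,j} rho(j)],
  phi_{k,j} = phi_{k-1,j} - phi_{kk} phi_{k-1,k-j},  j = 1..k-1.
Step k = 1:
  phi_11 = rho(1) = -0.6745.
Step k = 2:
  phi_22 = [rho(2) - phi_11 rho(1)] / [1 - phi_11 rho(1)] = [0.6544 - (-0.6745)(-0.6745)] / [1 - (-0.6745)(-0.6745)]
         = 0.19944975 / 0.54504975 = 0.365929.
  Update: phi_21 = phi_11 - phi_22 phi_11 = -0.6745 - (0.365929)(-0.6745) = -0.427681.
Step k = 3:
  phi_33 = [rho(3) - phi_21 rho(2) - phi_22 rho(1)] / [1 - phi_21 rho(1) - phi_22 rho(2)]
    numerator   = -0.658 - (-0.427681)(0.6544) - (0.365929)(-0.6745) = -0.13130641
    denominator = 1 - (-0.427681)(-0.6745) - (0.365929)(0.6544) = 0.47206521
  phi_33 = -0.13130641 / 0.47206521 = -0.2782.
Therefore phi_{33} = -0.2782.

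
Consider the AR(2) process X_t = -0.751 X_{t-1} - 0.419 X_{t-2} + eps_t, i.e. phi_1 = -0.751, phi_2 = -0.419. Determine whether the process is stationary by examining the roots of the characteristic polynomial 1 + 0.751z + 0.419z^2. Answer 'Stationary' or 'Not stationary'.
\text{Stationary}

The AR(p) characteristic polynomial is P(z) = 1 + 0.751z + 0.419z^2.
Stationarity requires all roots to lie outside the unit circle, i.e. |z| > 1 for every root.
Set 1 + (0.751) z + (0.419) z^2 = 0, i.e. a z^2 + b z + c = 0 with a = 0.419, b = 0.751, c = 1.
Discriminant D = b^2 - 4ac = (0.751)^2 - 4*(0.419)*1 = 0.564001 - (1.676) = -1.111999.
D < 0, so the roots are the complex-conjugate pair z = (-b +/- i sqrt(-D)) / (2a) = -0.8962 +/- 1.2584i.
For a conjugate pair |z|^2 = z * conj(z) = (product of roots) = c/a = 1/(0.419) = 2.386635, so |z| = sqrt(2.386635) = 1.5449 for both roots.
Moduli of all roots: 1.5449, 1.5449.
All moduli strictly greater than 1? Yes.
Verdict: Stationary.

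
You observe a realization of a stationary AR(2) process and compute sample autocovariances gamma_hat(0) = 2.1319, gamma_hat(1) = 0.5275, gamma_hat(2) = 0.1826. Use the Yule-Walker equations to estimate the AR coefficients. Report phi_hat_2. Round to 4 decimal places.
\hat\phi_{2} = 0.0260

The Yule-Walker equations for an AR(p) process read, in matrix form,
  Gamma_p phi = r_p,   with   (Gamma_p)_{ij} = gamma(|i - j|),
                       (r_p)_i = gamma(i),   i,j = 1..p.
Substitute the sample gammas (Toeplitz matrix and right-hand side of size 2):
  Gamma_p = [[2.1319, 0.5275], [0.5275, 2.1319]]
  r_p     = [0.5275, 0.1826]
Written out:
  2.1319 phi_1 + 0.5275 phi_2 = 0.5275
  0.5275 phi_1 + 2.1319 phi_2 = 0.1826
Solve by Cramer's rule:
  det = gamma(0)^2 - gamma(1)^2 = (2.1319)^2 - (0.5275)^2 = 4.54499761 - 0.27825625 = 4.26674136
  phi_hat_1 = [gamma(1) gamma(0) - gamma(1) gamma(2)] / det = [(0.5275)(2.1319) - (0.5275)(0.1826)] / 4.26674136 = 1.02825575 / 4.26674136 = 0.241
  phi_hat_2 = [gamma(0) gamma(2) - gamma(1)^2] / det = [(2.1319)(0.1826) - (0.5275)^2] / 4.26674136 = 0.11102869 / 4.26674136 = 0.026
So phi_hat = [0.2410, 0.0260].
Therefore phi_hat_2 = 0.0260.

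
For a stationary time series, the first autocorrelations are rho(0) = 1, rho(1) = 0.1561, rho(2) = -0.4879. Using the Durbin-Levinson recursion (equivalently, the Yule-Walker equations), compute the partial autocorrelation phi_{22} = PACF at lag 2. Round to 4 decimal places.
\phi_{22} = -0.5251

The PACF at lag k is phi_{kk}, the last component of the solution
to the Yule-Walker system G_k phi = r_k where
  (G_k)_{ij} = rho(|i - j|), (r_k)_i = rho(i), i,j = 1..k.
Equivalently, Durbin-Levinson gives phi_{kk} iteratively:
  phi_{11} = rho(1)
  phi_{kk} = [rho(k) - sum_{j=1..k-1} phi_{k-1,j} rho(k-j)]
            / [1 - sum_{j=1..k-1} phi_{k-1,j} rho(j)],
  phi_{k,j} = phi_{k-1,j} - phi_{kk} phi_{k-1,k-j},  j = 1..k-1.
Step k = 1:
  phi_11 = rho(1) = 0.1561.
Step k = 2:
  phi_22 = [rho(2) - phi_11 rho(1)] / [1 - phi_11 rho(1)] = [-0.4879 - (0.1561)(0.1561)] / [1 - (0.1561)(0.1561)]
         = -0.51226721 / 0.97563279 = -0.5251.
Therefore phi_{22} = -0.5251.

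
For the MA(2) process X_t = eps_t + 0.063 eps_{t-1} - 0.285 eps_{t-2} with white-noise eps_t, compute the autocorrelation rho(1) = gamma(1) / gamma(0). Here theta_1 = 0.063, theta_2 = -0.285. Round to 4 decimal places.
\rho(1) = 0.0415

For an MA(q) process with theta_0 = 1, the autocovariance is
  gamma(k) = sigma^2 * sum_{i=0..q-k} theta_i * theta_{i+k},
and rho(k) = gamma(k) / gamma(0). Sigma^2 cancels.
  numerator   = (1)*(0.063) + (0.063)*(-0.285) = 0.045045.
  denominator = (1)^2 + (0.063)^2 + (-0.285)^2 = 1.085194.
  rho(1) = 0.045045 / 1.085194 = 0.0415.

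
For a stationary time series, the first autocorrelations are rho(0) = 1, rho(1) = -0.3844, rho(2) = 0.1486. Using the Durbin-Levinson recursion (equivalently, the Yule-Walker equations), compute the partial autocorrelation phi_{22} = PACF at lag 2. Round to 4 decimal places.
\phi_{22} = 0.0010

The PACF at lag k is phi_{kk}, the last component of the solution
to the Yule-Walker system G_k phi = r_k where
  (G_k)_{ij} = rho(|i - j|), (r_k)_i = rho(i), i,j = 1..k.
Equivalently, Durbin-Levinson gives phi_{kk} iteratively:
  phi_{11} = rho(1)
  phi_{kk} = [rho(k) - sum_{j=1..k-1} phi_{k-1,j} rho(k-j)]
            / [1 - sum_{j=1..k-1} phi_{k-1,j} rho(j)],
  phi_{k,j} = phi_{k-1,j} - phi_{kk} phi_{k-1,k-j},  j = 1..k-1.
Step k = 1:
  phi_11 = rho(1) = -0.3844.
Step k = 2:
  phi_22 = [rho(2) - phi_11 rho(1)] / [1 - phi_11 rho(1)] = [0.1486 - (-0.3844)(-0.3844)] / [1 - (-0.3844)(-0.3844)]
         = 0.00083664 / 0.85223664 = 0.001.
Therefore phi_{22} = 0.0010.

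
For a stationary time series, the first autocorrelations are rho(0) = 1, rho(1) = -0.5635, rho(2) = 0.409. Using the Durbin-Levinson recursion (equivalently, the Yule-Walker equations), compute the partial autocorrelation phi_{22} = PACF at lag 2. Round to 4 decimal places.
\phi_{22} = 0.1340

The PACF at lag k is phi_{kk}, the last component of the solution
to the Yule-Walker system G_k phi = r_k where
  (G_k)_{ij} = rho(|i - j|), (r_k)_i = rho(i), i,j = 1..k.
Equivalently, Durbin-Levinson gives phi_{kk} iteratively:
  phi_{11} = rho(1)
  phi_{kk} = [rho(k) - sum_{j=1..k-1} phi_{k-1,j} rho(k-j)]
            / [1 - sum_{j=1..k-1} phi_{k-1,j} rho(j)],
  phi_{k,j} = phi_{k-1,j} - phi_{kk} phi_{k-1,k-j},  j = 1..k-1.
Step k = 1:
  phi_11 = rho(1) = -0.5635.
Step k = 2:
  phi_22 = [rho(2) - phi_11 rho(1)] / [1 - phi_11 rho(1)] = [0.409 - (-0.5635)(-0.5635)] / [1 - (-0.5635)(-0.5635)]
         = 0.09146775 / 0.68246775 = 0.134.
Therefore phi_{22} = 0.1340.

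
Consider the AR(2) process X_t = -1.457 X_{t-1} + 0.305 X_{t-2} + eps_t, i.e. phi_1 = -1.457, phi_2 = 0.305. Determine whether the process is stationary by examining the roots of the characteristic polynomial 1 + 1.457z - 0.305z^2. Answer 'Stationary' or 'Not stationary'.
\text{Not stationary}

The AR(p) characteristic polynomial is P(z) = 1 + 1.457z - 0.305z^2.
Stationarity requires all roots to lie outside the unit circle, i.e. |z| > 1 for every root.
Set 1 + (1.457) z + (-0.305) z^2 = 0, i.e. a z^2 + b z + c = 0 with a = -0.305, b = 1.457, c = 1.
Discriminant D = b^2 - 4ac = (1.457)^2 - 4*(-0.305)*1 = 2.122849 - (-1.22) = 3.342849.
D >= 0, so the roots are real: z = (-b +/- sqrt(D)) / (2a) = (-1.457 +/- 1.828346) / (-0.61).
  z_1 = (-1.457 + 1.828346) / (-0.61) = -0.6088,   |z_1| = 0.6088.
  z_2 = (-1.457 - 1.828346) / (-0.61) = 5.3858,   |z_2| = 5.3858.
Moduli of all roots: 0.6088, 5.3858.
All moduli strictly greater than 1? No.
Verdict: Not stationary.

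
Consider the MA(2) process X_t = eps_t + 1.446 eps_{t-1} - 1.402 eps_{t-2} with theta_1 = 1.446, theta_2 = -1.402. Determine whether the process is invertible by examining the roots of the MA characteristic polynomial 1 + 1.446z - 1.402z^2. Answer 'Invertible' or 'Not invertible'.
\text{Not invertible}

The MA(q) characteristic polynomial is P(z) = 1 + 1.446z - 1.402z^2.
Invertibility requires all roots to lie outside the unit circle, i.e. |z| > 1 for every root.
Set 1 + (1.446) z + (-1.402) z^2 = 0, i.e. a z^2 + b z + c = 0 with a = -1.402, b = 1.446, c = 1.
Discriminant D = b^2 - 4ac = (1.446)^2 - 4*(-1.402)*1 = 2.090916 - (-5.608) = 7.698916.
D >= 0, so the roots are real: z = (-b +/- sqrt(D)) / (2a) = (-1.446 +/- 2.774692) / (-2.804).
  z_1 = (-1.446 + 2.774692) / (-2.804) = -0.4739,   |z_1| = 0.4739.
  z_2 = (-1.446 - 2.774692) / (-2.804) = 1.5052,   |z_2| = 1.5052.
Moduli of all roots: 0.4739, 1.5052.
All moduli strictly greater than 1? No.
Verdict: Not invertible.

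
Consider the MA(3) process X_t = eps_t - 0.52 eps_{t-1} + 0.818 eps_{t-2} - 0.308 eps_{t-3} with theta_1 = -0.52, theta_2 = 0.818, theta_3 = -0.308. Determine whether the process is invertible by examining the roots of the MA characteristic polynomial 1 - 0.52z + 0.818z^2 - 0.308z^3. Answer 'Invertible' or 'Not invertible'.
\text{Invertible}

The MA(q) characteristic polynomial is P(z) = 1 - 0.52z + 0.818z^2 - 0.308z^3.
Invertibility requires all roots to lie outside the unit circle, i.e. |z| > 1 for every root.
Degree 3: look for a simple real root z0 first, then factor out (1 - z/z0) and solve the remaining quadratic.
Testing z0 = 2.5: P(2.5) = 1 + (-0.52)(2.5) + (0.818)(2.5)^2 + (-0.308)(2.5)^3
  = 1 + (-1.3) + (5.1125) + (-4.8125) = 0.  So z_0 = 2.5 is a root, |z_0| = 2.5.
Divide out the factor (1 - 0.4 z) = (1 - z/z0) (since 1/z0 = 0.4):
  P(z) = (1 - 0.4 z)(1 + (-0.12) z + (0.77) z^2)
  [check: z-coef -0.12 - (0.4) = -0.52; z^2-coef 0.77 - (0.4)(-0.12) = 0.818; z^3-coef -(0.4)(0.77) = -0.308.]
Remaining roots from the quadratic factor 1 + (-0.12) z + (0.77) z^2:
  Set 1 + (-0.12) z + (0.77) z^2 = 0, i.e. a z^2 + b z + c = 0 with a = 0.77, b = -0.12, c = 1.
  Discriminant D = b^2 - 4ac = (-0.12)^2 - 4*(0.77)*1 = 0.0144 - (3.08) = -3.0656.
  D < 0, so the roots are the complex-conjugate pair z = (-b +/- i sqrt(-D)) / (2a) = 0.0779 +/- 1.1369i.
  For a conjugate pair |z|^2 = z * conj(z) = (product of roots) = c/a = 1/(0.77) = 1.298701, so |z| = sqrt(1.298701) = 1.1396 for both roots.
Moduli of all roots: 2.5000, 1.1396, 1.1396.
All moduli strictly greater than 1? Yes.
Verdict: Invertible.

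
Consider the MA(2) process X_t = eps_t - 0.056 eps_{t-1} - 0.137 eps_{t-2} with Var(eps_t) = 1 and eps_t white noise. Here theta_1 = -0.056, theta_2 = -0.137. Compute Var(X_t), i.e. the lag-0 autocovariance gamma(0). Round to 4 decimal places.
\gamma(0) = 1.0219

For an MA(q) process X_t = eps_t + sum_i theta_i eps_{t-i} with
Var(eps_t) = sigma^2, the variance is
  gamma(0) = sigma^2 * (1 + sum_i theta_i^2).
  sum_i theta_i^2 = (-0.056)^2 + (-0.137)^2 = 0.003136 + 0.018769 = 0.021905.
  gamma(0) = 1 * (1 + 0.021905) = 1 * 1.021905 = 1.021905, which rounds to 1.0219.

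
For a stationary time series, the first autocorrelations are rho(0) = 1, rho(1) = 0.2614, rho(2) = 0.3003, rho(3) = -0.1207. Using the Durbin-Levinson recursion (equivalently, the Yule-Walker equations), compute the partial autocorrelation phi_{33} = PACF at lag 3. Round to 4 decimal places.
\phi_{33} = -0.2800

The PACF at lag k is phi_{kk}, the last component of the solution
to the Yule-Walker system G_k phi = r_k where
  (G_k)_{ij} = rho(|i - j|), (r_k)_i = rho(i), i,j = 1..k.
Equivalently, Durbin-Levinson gives phi_{kk} iteratively:
  phi_{11} = rho(1)
  phi_{kk} = [rho(k) - sum_{j=1..k-1} phi_{k-1,j} rho(k-j)]
            / [1 - sum_{j=1..k-1} phi_{k-1,j} rho(j)],
  phi_{k,j} = phi_{k-1,j} - phi_{kk} phi_{k-1,k-j},  j = 1..k-1.
Step k = 1:
  phi_11 = rho(1) = 0.2614.
Step k = 2:
  phi_22 = [rho(2) - phi_11 rho(1)] / [1 - phi_11 rho(1)] = [0.3003 - (0.2614)(0.2614)] / [1 - (0.2614)(0.2614)]
         = 0.23197004 / 0.93167004 = 0.248983.
  Update: phi_21 = phi_11 - phi_22 phi_11 = 0.2614 - (0.248983)(0.2614) = 0.196316.
Step k = 3:
  phi_33 = [rho(3) - phi_21 rho(2) - phi_22 rho(1)] / [1 - phi_21 rho(1) - phi_22 rho(2)]
    numerator   = -0.1207 - (0.196316)(0.3003) - (0.248983)(0.2614) = -0.24473781
    denominator = 1 - (0.196316)(0.2614) - (0.248983)(0.3003) = 0.87391343
  phi_33 = -0.24473781 / 0.87391343 = -0.28.
Therefore phi_{33} = -0.2800.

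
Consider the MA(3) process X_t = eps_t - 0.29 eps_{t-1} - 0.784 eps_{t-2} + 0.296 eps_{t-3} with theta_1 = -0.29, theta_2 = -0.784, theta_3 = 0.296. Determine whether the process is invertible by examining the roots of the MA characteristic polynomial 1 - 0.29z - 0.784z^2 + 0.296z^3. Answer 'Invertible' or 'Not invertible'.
\text{Invertible}

The MA(q) characteristic polynomial is P(z) = 1 - 0.29z - 0.784z^2 + 0.296z^3.
Invertibility requires all roots to lie outside the unit circle, i.e. |z| > 1 for every root.
Degree 3: look for a simple real root z0 first, then factor out (1 - z/z0) and solve the remaining quadratic.
Testing z0 = 2.5: P(2.5) = 1 + (-0.29)(2.5) + (-0.784)(2.5)^2 + (0.296)(2.5)^3
  = 1 + (-0.725) + (-4.9) + (4.625) = 0.  So z_0 = 2.5 is a root, |z_0| = 2.5.
Divide out the factor (1 - 0.4 z) = (1 - z/z0) (since 1/z0 = 0.4):
  P(z) = (1 - 0.4 z)(1 + (0.11) z + (-0.74) z^2)
  [check: z-coef 0.11 - (0.4) = -0.29; z^2-coef -0.74 - (0.4)(0.11) = -0.784; z^3-coef -(0.4)(-0.74) = 0.296.]
Remaining roots from the quadratic factor 1 + (0.11) z + (-0.74) z^2:
  Set 1 + (0.11) z + (-0.74) z^2 = 0, i.e. a z^2 + b z + c = 0 with a = -0.74, b = 0.11, c = 1.
  Discriminant D = b^2 - 4ac = (0.11)^2 - 4*(-0.74)*1 = 0.0121 - (-2.96) = 2.9721.
  D >= 0, so the roots are real: z = (-b +/- sqrt(D)) / (2a) = (-0.11 +/- 1.723978) / (-1.48).
    z_1 = (-0.11 + 1.723978) / (-1.48) = -1.0905,   |z_1| = 1.0905.
    z_2 = (-0.11 - 1.723978) / (-1.48) = 1.2392,   |z_2| = 1.2392.
Moduli of all roots: 2.5000, 1.0905, 1.2392.
All moduli strictly greater than 1? Yes.
Verdict: Invertible.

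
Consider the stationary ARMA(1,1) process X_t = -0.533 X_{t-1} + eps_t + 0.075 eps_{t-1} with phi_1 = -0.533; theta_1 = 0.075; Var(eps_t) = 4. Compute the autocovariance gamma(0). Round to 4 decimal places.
\gamma(0) = 5.1720

Multiply the model equation by X_{t-k} and take expectations. With theta_0 = psi_0 = 1 and psi_j the MA(infinity) weights, this gives
  gamma(k) - sum_i phi_i gamma(k-i) = c_k,
  c_k = sigma^2 * sum_{j=k..q} theta_j psi_{j-k}   (c_k = 0 for k > q),
using gamma(-m) = gamma(m).
psi-weights needed (psi_j = theta_j + sum_i phi_i psi_{j-i}):
  psi_1 = theta_1 + phi_1 = 0.075 + (-0.533) = -0.458
Right-hand sides:
  c_0 = sigma^2 (1 + theta_1 psi_1) = 4 * (1 + (0.075)(-0.458)) = 4 * 0.96565 = 3.8626
  c_1 = sigma^2 theta_1 = 4 * (0.075) = 0.3
  c_2 = 0
Equations for k = 0 and k = 1 (AR order 1):
  gamma(0) = phi_1 gamma(1) + c_0
  gamma(1) = phi_1 gamma(0) + c_1
Substituting the second into the first: gamma(0) (1 - phi_1^2) = c_0 + phi_1 c_1, so
  gamma(0) = (c_0 + phi_1 c_1) / (1 - phi_1^2) = (3.8626 + (-0.533)(0.3)) / (1 - (-0.533)^2) = 3.7027 / 0.715911 = 5.172012.
Therefore gamma(0) = 5.1720 (to 4 decimal places).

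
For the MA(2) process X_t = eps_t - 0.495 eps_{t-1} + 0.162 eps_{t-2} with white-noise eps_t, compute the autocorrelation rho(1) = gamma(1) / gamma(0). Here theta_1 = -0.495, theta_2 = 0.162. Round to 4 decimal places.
\rho(1) = -0.4525

For an MA(q) process with theta_0 = 1, the autocovariance is
  gamma(k) = sigma^2 * sum_{i=0..q-k} theta_i * theta_{i+k},
and rho(k) = gamma(k) / gamma(0). Sigma^2 cancels.
  numerator   = (1)*(-0.495) + (-0.495)*(0.162) = -0.57519.
  denominator = (1)^2 + (-0.495)^2 + (0.162)^2 = 1.271269.
  rho(1) = -0.57519 / 1.271269 = -0.4525.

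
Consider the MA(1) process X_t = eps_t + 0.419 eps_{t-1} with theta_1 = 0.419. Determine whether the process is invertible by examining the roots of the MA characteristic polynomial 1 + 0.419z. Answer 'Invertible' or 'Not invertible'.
\text{Invertible}

The MA(q) characteristic polynomial is P(z) = 1 + 0.419z.
Invertibility requires all roots to lie outside the unit circle, i.e. |z| > 1 for every root.
This is linear in z: 1 + (0.419) z = 0  =>  z = -1/(0.419) = -2.386635,  |z| = 2.386635.
Moduli of all roots: 2.3866.
All moduli strictly greater than 1? Yes.
Verdict: Invertible.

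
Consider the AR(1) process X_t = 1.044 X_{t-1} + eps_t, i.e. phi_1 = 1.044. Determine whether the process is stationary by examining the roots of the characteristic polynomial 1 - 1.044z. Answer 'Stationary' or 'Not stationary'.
\text{Not stationary}

The AR(p) characteristic polynomial is P(z) = 1 - 1.044z.
Stationarity requires all roots to lie outside the unit circle, i.e. |z| > 1 for every root.
This is linear in z: 1 + (-1.044) z = 0  =>  z = -1/(-1.044) = 0.957854,  |z| = 0.957854.
Moduli of all roots: 0.9579.
All moduli strictly greater than 1? No.
Verdict: Not stationary.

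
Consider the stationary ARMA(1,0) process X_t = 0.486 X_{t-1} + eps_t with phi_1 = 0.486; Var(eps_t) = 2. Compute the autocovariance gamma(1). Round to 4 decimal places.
\gamma(1) = 1.2726

Multiply the model equation by X_{t-k} and take expectations. With theta_0 = psi_0 = 1 and psi_j the MA(infinity) weights, this gives
  gamma(k) - sum_i phi_i gamma(k-i) = c_k,
  c_k = sigma^2 * sum_{j=k..q} theta_j psi_{j-k}   (c_k = 0 for k > q),
using gamma(-m) = gamma(m).
Pure AR (q = 0): c_0 = sigma^2 = 2, c_k = 0 for k >= 1.
Equations for k = 0 and k = 1 (AR order 1):
  gamma(0) = phi_1 gamma(1) + c_0
  gamma(1) = phi_1 gamma(0) + c_1
Substituting the second into the first: gamma(0) (1 - phi_1^2) = c_0 + phi_1 c_1, so
  gamma(0) = c_0 / (1 - phi_1^2) = 2 / (1 - (0.486)^2) = 2 / 0.763804 = 2.618473.
  gamma(1) = phi_1 gamma(0) = (0.486)(2.618473) = 1.272578.
Therefore gamma(1) = 1.2726 (to 4 decimal places).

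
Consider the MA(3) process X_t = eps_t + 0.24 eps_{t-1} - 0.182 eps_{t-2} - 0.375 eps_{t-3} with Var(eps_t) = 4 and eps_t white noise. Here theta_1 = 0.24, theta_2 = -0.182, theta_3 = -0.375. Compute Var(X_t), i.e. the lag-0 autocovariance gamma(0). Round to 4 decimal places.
\gamma(0) = 4.9254

For an MA(q) process X_t = eps_t + sum_i theta_i eps_{t-i} with
Var(eps_t) = sigma^2, the variance is
  gamma(0) = sigma^2 * (1 + sum_i theta_i^2).
  sum_i theta_i^2 = (0.24)^2 + (-0.182)^2 + (-0.375)^2 = 0.0576 + 0.033124 + 0.140625 = 0.231349.
  gamma(0) = 4 * (1 + 0.231349) = 4 * 1.231349 = 4.925396, which rounds to 4.9254.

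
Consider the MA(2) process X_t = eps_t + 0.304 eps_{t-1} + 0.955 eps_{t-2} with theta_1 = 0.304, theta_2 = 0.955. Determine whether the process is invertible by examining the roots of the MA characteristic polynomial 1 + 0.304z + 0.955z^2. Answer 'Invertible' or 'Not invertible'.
\text{Invertible}

The MA(q) characteristic polynomial is P(z) = 1 + 0.304z + 0.955z^2.
Invertibility requires all roots to lie outside the unit circle, i.e. |z| > 1 for every root.
Set 1 + (0.304) z + (0.955) z^2 = 0, i.e. a z^2 + b z + c = 0 with a = 0.955, b = 0.304, c = 1.
Discriminant D = b^2 - 4ac = (0.304)^2 - 4*(0.955)*1 = 0.092416 - (3.82) = -3.727584.
D < 0, so the roots are the complex-conjugate pair z = (-b +/- i sqrt(-D)) / (2a) = -0.1592 +/- 1.0108i.
For a conjugate pair |z|^2 = z * conj(z) = (product of roots) = c/a = 1/(0.955) = 1.04712, so |z| = sqrt(1.04712) = 1.0233 for both roots.
Moduli of all roots: 1.0233, 1.0233.
All moduli strictly greater than 1? Yes.
Verdict: Invertible.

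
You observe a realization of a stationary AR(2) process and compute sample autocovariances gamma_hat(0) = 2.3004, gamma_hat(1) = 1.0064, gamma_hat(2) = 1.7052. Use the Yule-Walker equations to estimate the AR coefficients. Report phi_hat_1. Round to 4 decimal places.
\hat\phi_{1} = 0.1400

The Yule-Walker equations for an AR(p) process read, in matrix form,
  Gamma_p phi = r_p,   with   (Gamma_p)_{ij} = gamma(|i - j|),
                       (r_p)_i = gamma(i),   i,j = 1..p.
Substitute the sample gammas (Toeplitz matrix and right-hand side of size 2):
  Gamma_p = [[2.3004, 1.0064], [1.0064, 2.3004]]
  r_p     = [1.0064, 1.7052]
Written out:
  2.3004 phi_1 + 1.0064 phi_2 = 1.0064
  1.0064 phi_1 + 2.3004 phi_2 = 1.7052
Solve by Cramer's rule:
  det = gamma(0)^2 - gamma(1)^2 = (2.3004)^2 - (1.0064)^2 = 5.29184016 - 1.01284096 = 4.2789992
  phi_hat_1 = [gamma(1) gamma(0) - gamma(1) gamma(2)] / det = [(1.0064)(2.3004) - (1.0064)(1.7052)] / 4.2789992 = 0.59900928 / 4.2789992 = 0.14
  phi_hat_2 = [gamma(0) gamma(2) - gamma(1)^2] / det = [(2.3004)(1.7052) - (1.0064)^2] / 4.2789992 = 2.90980112 / 4.2789992 = 0.68
So phi_hat = [0.1400, 0.6800].
Therefore phi_hat_1 = 0.1400.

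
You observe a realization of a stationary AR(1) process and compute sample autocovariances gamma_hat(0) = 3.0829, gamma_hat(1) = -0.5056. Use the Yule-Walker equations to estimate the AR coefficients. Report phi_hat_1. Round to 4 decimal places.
\hat\phi_{1} = -0.1640

The Yule-Walker equations for an AR(p) process read, in matrix form,
  Gamma_p phi = r_p,   with   (Gamma_p)_{ij} = gamma(|i - j|),
                       (r_p)_i = gamma(i),   i,j = 1..p.
Substitute the sample gammas (Toeplitz matrix and right-hand side of size 1):
  Gamma_p = [[3.0829]]
  r_p     = [-0.5056]
With p = 1 this is the single equation gamma(0) phi_1 = gamma(1):
  phi_hat_1 = gamma(1) / gamma(0) = -0.5056 / 3.0829 = -0.1640.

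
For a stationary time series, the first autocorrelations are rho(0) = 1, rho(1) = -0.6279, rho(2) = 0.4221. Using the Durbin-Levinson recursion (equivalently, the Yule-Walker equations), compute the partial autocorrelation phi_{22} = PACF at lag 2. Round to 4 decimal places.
\phi_{22} = 0.0460

The PACF at lag k is phi_{kk}, the last component of the solution
to the Yule-Walker system G_k phi = r_k where
  (G_k)_{ij} = rho(|i - j|), (r_k)_i = rho(i), i,j = 1..k.
Equivalently, Durbin-Levinson gives phi_{kk} iteratively:
  phi_{11} = rho(1)
  phi_{kk} = [rho(k) - sum_{j=1..k-1} phi_{k-1,j} rho(k-j)]
            / [1 - sum_{j=1..k-1} phi_{k-1,j} rho(j)],
  phi_{k,j} = phi_{k-1,j} - phi_{kk} phi_{k-1,k-j},  j = 1..k-1.
Step k = 1:
  phi_11 = rho(1) = -0.6279.
Step k = 2:
  phi_22 = [rho(2) - phi_11 rho(1)] / [1 - phi_11 rho(1)] = [0.4221 - (-0.6279)(-0.6279)] / [1 - (-0.6279)(-0.6279)]
         = 0.02784159 / 0.60574159 = 0.046.
Therefore phi_{22} = 0.0460.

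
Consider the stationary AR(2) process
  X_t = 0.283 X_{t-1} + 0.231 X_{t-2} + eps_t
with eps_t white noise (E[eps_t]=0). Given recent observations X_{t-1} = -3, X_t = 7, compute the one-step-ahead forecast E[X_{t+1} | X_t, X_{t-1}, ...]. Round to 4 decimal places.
E[X_{t+1} \mid \mathcal F_t] = 1.2880

For an AR(p) model X_t = c + sum_i phi_i X_{t-i} + eps_t, the
one-step-ahead conditional mean is
  E[X_{t+1} | X_t, ...] = c + sum_i phi_i X_{t+1-i}.
Substitute known values:
  E[X_{t+1} | ...] = (0.283) * (7) + (0.231) * (-3)
                   = 1.2880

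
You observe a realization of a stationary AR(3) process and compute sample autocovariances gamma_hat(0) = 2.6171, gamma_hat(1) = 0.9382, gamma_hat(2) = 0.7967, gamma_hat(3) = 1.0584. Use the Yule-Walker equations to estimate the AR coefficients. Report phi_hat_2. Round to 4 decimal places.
\hat\phi_{2} = 0.1180

The Yule-Walker equations for an AR(p) process read, in matrix form,
  Gamma_p phi = r_p,   with   (Gamma_p)_{ij} = gamma(|i - j|),
                       (r_p)_i = gamma(i),   i,j = 1..p.
Substitute the sample gammas (Toeplitz matrix and right-hand side of size 3):
  Gamma_p = [[2.6171, 0.9382, 0.7967], [0.9382, 2.6171, 0.9382], [0.7967, 0.9382, 2.6171]]
  r_p     = [0.9382, 0.7967, 1.0584]
Written out (R1..R3):
  (R1) 2.6171 phi_1 + 0.9382 phi_2 + 0.7967 phi_3 = 0.9382
  (R2) 0.9382 phi_1 + 2.6171 phi_2 + 0.9382 phi_3 = 0.7967
  (R3) 0.7967 phi_1 + 0.9382 phi_2 + 2.6171 phi_3 = 1.0584
Gaussian elimination:
  R2 <- R2 - (0.9382/2.6171) R1 = R2 - (0.358488) R1:  2.280766 phi_2 + 0.652592 phi_3 = 0.460366
  R3 <- R3 - (0.7967/2.6171) R1 = R3 - (0.304421) R1:  0.652592 phi_2 + 2.374568 phi_3 = 0.772792
  R3 <- R3 - (0.652592/2.280766) R2 = R3 - (0.286129) R2:  2.187843 phi_3 = 0.641068
Back-substitution:
  phi_hat_3 = 0.641068 / 2.187843 = 0.293014
  phi_hat_2 = (0.460366 - (0.652592)(0.293014)) / 2.280766 = 0.118008
  phi_hat_1 = (0.9382 - (0.9382)(0.118008) - (0.7967)(0.293014)) / 2.6171 = 0.226985
So phi_hat = [0.2270, 0.1180, 0.2930].
Therefore phi_hat_2 = 0.1180.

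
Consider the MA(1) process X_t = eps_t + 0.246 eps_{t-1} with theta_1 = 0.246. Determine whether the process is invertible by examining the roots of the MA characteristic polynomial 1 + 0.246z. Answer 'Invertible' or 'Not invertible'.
\text{Invertible}

The MA(q) characteristic polynomial is P(z) = 1 + 0.246z.
Invertibility requires all roots to lie outside the unit circle, i.e. |z| > 1 for every root.
This is linear in z: 1 + (0.246) z = 0  =>  z = -1/(0.246) = -4.065041,  |z| = 4.065041.
Moduli of all roots: 4.0650.
All moduli strictly greater than 1? Yes.
Verdict: Invertible.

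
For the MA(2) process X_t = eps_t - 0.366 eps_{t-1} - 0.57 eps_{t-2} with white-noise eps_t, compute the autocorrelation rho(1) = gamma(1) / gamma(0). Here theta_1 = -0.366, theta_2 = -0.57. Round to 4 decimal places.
\rho(1) = -0.1079

For an MA(q) process with theta_0 = 1, the autocovariance is
  gamma(k) = sigma^2 * sum_{i=0..q-k} theta_i * theta_{i+k},
and rho(k) = gamma(k) / gamma(0). Sigma^2 cancels.
  numerator   = (1)*(-0.366) + (-0.366)*(-0.57) = -0.15738.
  denominator = (1)^2 + (-0.366)^2 + (-0.57)^2 = 1.458856.
  rho(1) = -0.15738 / 1.458856 = -0.1079.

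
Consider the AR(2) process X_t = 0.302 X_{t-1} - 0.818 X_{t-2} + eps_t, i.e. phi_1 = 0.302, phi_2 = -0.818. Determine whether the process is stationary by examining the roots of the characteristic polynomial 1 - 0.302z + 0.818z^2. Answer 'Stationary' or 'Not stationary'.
\text{Stationary}

The AR(p) characteristic polynomial is P(z) = 1 - 0.302z + 0.818z^2.
Stationarity requires all roots to lie outside the unit circle, i.e. |z| > 1 for every root.
Set 1 + (-0.302) z + (0.818) z^2 = 0, i.e. a z^2 + b z + c = 0 with a = 0.818, b = -0.302, c = 1.
Discriminant D = b^2 - 4ac = (-0.302)^2 - 4*(0.818)*1 = 0.091204 - (3.272) = -3.180796.
D < 0, so the roots are the complex-conjugate pair z = (-b +/- i sqrt(-D)) / (2a) = 0.1846 +/- 1.0901i.
For a conjugate pair |z|^2 = z * conj(z) = (product of roots) = c/a = 1/(0.818) = 1.222494, so |z| = sqrt(1.222494) = 1.1057 for both roots.
Moduli of all roots: 1.1057, 1.1057.
All moduli strictly greater than 1? Yes.
Verdict: Stationary.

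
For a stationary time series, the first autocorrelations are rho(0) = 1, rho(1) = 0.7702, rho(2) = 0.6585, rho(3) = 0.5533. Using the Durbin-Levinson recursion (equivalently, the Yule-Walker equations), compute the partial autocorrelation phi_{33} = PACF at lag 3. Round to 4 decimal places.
\phi_{33} = 0.0099

The PACF at lag k is phi_{kk}, the last component of the solution
to the Yule-Walker system G_k phi = r_k where
  (G_k)_{ij} = rho(|i - j|), (r_k)_i = rho(i), i,j = 1..k.
Equivalently, Durbin-Levinson gives phi_{kk} iteratively:
  phi_{11} = rho(1)
  phi_{kk} = [rho(k) - sum_{j=1..k-1} phi_{k-1,j} rho(k-j)]
            / [1 - sum_{j=1..k-1} phi_{k-1,j} rho(j)],
  phi_{k,j} = phi_{k-1,j} - phi_{kk} phi_{k-1,k-j},  j = 1..k-1.
Step k = 1:
  phi_11 = rho(1) = 0.7702.
Step k = 2:
  phi_22 = [rho(2) - phi_11 rho(1)] / [1 - phi_11 rho(1)] = [0.6585 - (0.7702)(0.7702)] / [1 - (0.7702)(0.7702)]
         = 0.06529196 / 0.40679196 = 0.160505.
  Update: phi_21 = phi_11 - phi_22 phi_11 = 0.7702 - (0.160505)(0.7702) = 0.646579.
Step k = 3:
  phi_33 = [rho(3) - phi_21 rho(2) - phi_22 rho(1)] / [1 - phi_21 rho(1) - phi_22 rho(2)]
    numerator   = 0.5533 - (0.646579)(0.6585) - (0.160505)(0.7702) = 0.00390686
    denominator = 1 - (0.646579)(0.7702) - (0.160505)(0.6585) = 0.3963123
  phi_33 = 0.00390686 / 0.3963123 = 0.0099.
Therefore phi_{33} = 0.0099.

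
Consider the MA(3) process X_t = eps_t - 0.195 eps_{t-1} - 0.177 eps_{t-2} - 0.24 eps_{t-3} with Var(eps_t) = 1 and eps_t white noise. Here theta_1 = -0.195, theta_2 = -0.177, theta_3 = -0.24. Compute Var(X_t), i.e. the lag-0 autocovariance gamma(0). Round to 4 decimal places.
\gamma(0) = 1.1270

For an MA(q) process X_t = eps_t + sum_i theta_i eps_{t-i} with
Var(eps_t) = sigma^2, the variance is
  gamma(0) = sigma^2 * (1 + sum_i theta_i^2).
  sum_i theta_i^2 = (-0.195)^2 + (-0.177)^2 + (-0.24)^2 = 0.038025 + 0.031329 + 0.0576 = 0.126954.
  gamma(0) = 1 * (1 + 0.126954) = 1 * 1.126954 = 1.126954, which rounds to 1.1270.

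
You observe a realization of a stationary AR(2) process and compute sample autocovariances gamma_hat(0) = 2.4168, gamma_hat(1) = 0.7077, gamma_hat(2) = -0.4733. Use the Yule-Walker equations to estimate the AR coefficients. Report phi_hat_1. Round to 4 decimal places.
\hat\phi_{1} = 0.3830

The Yule-Walker equations for an AR(p) process read, in matrix form,
  Gamma_p phi = r_p,   with   (Gamma_p)_{ij} = gamma(|i - j|),
                       (r_p)_i = gamma(i),   i,j = 1..p.
Substitute the sample gammas (Toeplitz matrix and right-hand side of size 2):
  Gamma_p = [[2.4168, 0.7077], [0.7077, 2.4168]]
  r_p     = [0.7077, -0.4733]
Written out:
  2.4168 phi_1 + 0.7077 phi_2 = 0.7077
  0.7077 phi_1 + 2.4168 phi_2 = -0.4733
Solve by Cramer's rule:
  det = gamma(0)^2 - gamma(1)^2 = (2.4168)^2 - (0.7077)^2 = 5.84092224 - 0.50083929 = 5.34008295
  phi_hat_1 = [gamma(1) gamma(0) - gamma(1) gamma(2)] / det = [(0.7077)(2.4168) - (0.7077)(-0.4733)] / 5.34008295 = 2.04532377 / 5.34008295 = 0.383
  phi_hat_2 = [gamma(0) gamma(2) - gamma(1)^2] / det = [(2.4168)(-0.4733) - (0.7077)^2] / 5.34008295 = -1.64471073 / 5.34008295 = -0.308
So phi_hat = [0.3830, -0.3080].
Therefore phi_hat_1 = 0.3830.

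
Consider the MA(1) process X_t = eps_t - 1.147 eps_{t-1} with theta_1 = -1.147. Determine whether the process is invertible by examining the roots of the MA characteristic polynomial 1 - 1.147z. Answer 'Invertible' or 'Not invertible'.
\text{Not invertible}

The MA(q) characteristic polynomial is P(z) = 1 - 1.147z.
Invertibility requires all roots to lie outside the unit circle, i.e. |z| > 1 for every root.
This is linear in z: 1 + (-1.147) z = 0  =>  z = -1/(-1.147) = 0.87184,  |z| = 0.87184.
Moduli of all roots: 0.8718.
All moduli strictly greater than 1? No.
Verdict: Not invertible.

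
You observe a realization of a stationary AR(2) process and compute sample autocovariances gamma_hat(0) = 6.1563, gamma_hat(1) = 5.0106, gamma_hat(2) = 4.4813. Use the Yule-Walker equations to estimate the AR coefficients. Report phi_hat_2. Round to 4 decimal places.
\hat\phi_{2} = 0.1940

The Yule-Walker equations for an AR(p) process read, in matrix form,
  Gamma_p phi = r_p,   with   (Gamma_p)_{ij} = gamma(|i - j|),
                       (r_p)_i = gamma(i),   i,j = 1..p.
Substitute the sample gammas (Toeplitz matrix and right-hand side of size 2):
  Gamma_p = [[6.1563, 5.0106], [5.0106, 6.1563]]
  r_p     = [5.0106, 4.4813]
Written out:
  6.1563 phi_1 + 5.0106 phi_2 = 5.0106
  5.0106 phi_1 + 6.1563 phi_2 = 4.4813
Solve by Cramer's rule:
  det = gamma(0)^2 - gamma(1)^2 = (6.1563)^2 - (5.0106)^2 = 37.90002969 - 25.10611236 = 12.79391733
  phi_hat_1 = [gamma(1) gamma(0) - gamma(1) gamma(2)] / det = [(5.0106)(6.1563) - (5.0106)(4.4813)] / 12.79391733 = 8.392755 / 12.79391733 = 0.656
  phi_hat_2 = [gamma(0) gamma(2) - gamma(1)^2] / det = [(6.1563)(4.4813) - (5.0106)^2] / 12.79391733 = 2.48211483 / 12.79391733 = 0.194
So phi_hat = [0.6560, 0.1940].
Therefore phi_hat_2 = 0.1940.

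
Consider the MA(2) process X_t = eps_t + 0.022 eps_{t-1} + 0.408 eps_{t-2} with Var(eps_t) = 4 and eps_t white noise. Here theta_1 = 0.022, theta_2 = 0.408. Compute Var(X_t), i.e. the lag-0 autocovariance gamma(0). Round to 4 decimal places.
\gamma(0) = 4.6678

For an MA(q) process X_t = eps_t + sum_i theta_i eps_{t-i} with
Var(eps_t) = sigma^2, the variance is
  gamma(0) = sigma^2 * (1 + sum_i theta_i^2).
  sum_i theta_i^2 = (0.022)^2 + (0.408)^2 = 0.000484 + 0.166464 = 0.166948.
  gamma(0) = 4 * (1 + 0.166948) = 4 * 1.166948 = 4.667792, which rounds to 4.6678.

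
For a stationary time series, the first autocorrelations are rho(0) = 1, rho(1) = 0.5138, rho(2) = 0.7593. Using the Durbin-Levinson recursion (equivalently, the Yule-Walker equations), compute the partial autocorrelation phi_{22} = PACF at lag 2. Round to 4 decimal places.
\phi_{22} = 0.6730

The PACF at lag k is phi_{kk}, the last component of the solution
to the Yule-Walker system G_k phi = r_k where
  (G_k)_{ij} = rho(|i - j|), (r_k)_i = rho(i), i,j = 1..k.
Equivalently, Durbin-Levinson gives phi_{kk} iteratively:
  phi_{11} = rho(1)
  phi_{kk} = [rho(k) - sum_{j=1..k-1} phi_{k-1,j} rho(k-j)]
            / [1 - sum_{j=1..k-1} phi_{k-1,j} rho(j)],
  phi_{k,j} = phi_{k-1,j} - phi_{kk} phi_{k-1,k-j},  j = 1..k-1.
Step k = 1:
  phi_11 = rho(1) = 0.5138.
Step k = 2:
  phi_22 = [rho(2) - phi_11 rho(1)] / [1 - phi_11 rho(1)] = [0.7593 - (0.5138)(0.5138)] / [1 - (0.5138)(0.5138)]
         = 0.49530956 / 0.73600956 = 0.673.
Therefore phi_{22} = 0.6730.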